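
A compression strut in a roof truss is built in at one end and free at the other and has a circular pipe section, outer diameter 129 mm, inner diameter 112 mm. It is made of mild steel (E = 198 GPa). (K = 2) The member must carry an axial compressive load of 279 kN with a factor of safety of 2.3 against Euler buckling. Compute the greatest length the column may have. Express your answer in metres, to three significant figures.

d_o = 129 mm, d_i = 112 mm
I = π(d_o⁴ − d_i⁴)/64 = π(129⁴ − 112.0⁴)/64 = 5.869×10^6 mm⁴
I = 5.869×10^-6 m⁴
Required critical load P_cr = n·P = 2.3 × 279 = 641.7 kN = 6.417×10^5 N
From P_cr = π²EI/(K·L)²:  L = (1/K)·√(π²EI/P_cr) = (1/2)·√(π²×1.98×10^11×5.869×10^-6/6.417×10^5)
L = 2.11 m

L_max ≈ 2.11 m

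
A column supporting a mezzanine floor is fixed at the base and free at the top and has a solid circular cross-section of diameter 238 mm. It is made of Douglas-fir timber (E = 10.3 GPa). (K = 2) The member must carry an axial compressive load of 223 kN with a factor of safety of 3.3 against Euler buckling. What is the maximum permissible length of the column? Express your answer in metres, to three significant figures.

L_max ≈ 2.33 m

I = πd⁴/64 = π×238⁴/64 = 1.575×10^8 mm⁴
I = 1.575×10^-4 m⁴
Required critical load P_cr = n·P = 3.3 × 223 = 735.9 kN = 7.359×10^5 N
From P_cr = π²EI/(K·L)²:  L = (1/K)·√(π²EI/P_cr) = (1/2)·√(π²×1.03×10^10×1.575×10^-4/7.359×10^5)
L = 2.33 m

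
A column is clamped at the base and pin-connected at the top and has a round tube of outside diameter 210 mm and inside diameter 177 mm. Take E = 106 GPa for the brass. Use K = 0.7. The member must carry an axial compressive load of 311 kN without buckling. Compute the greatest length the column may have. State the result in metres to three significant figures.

L_max ≈ 18.0 m

d_o = 210 mm, d_i = 177 mm
I = π(d_o⁴ − d_i⁴)/64 = π(210⁴ − 177.0⁴)/64 = 4.729×10^7 mm⁴
I = 4.729×10^-5 m⁴
At the buckling limit P_cr = P = 3.110×10^5 N
From P_cr = π²EI/(K·L)²:  L = (1/K)·√(π²EI/P_cr) = (1/0.7)·√(π²×1.06×10^11×4.729×10^-5/3.110×10^5)
L = 18.0 m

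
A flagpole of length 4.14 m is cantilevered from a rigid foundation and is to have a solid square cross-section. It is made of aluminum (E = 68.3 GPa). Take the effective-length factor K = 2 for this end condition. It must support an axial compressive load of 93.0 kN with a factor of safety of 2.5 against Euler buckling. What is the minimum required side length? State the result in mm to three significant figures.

a ≈ 130 mm

Required P_cr = n·P = 2.5 × 93.0 = 232.5 kN
L_e = K·L = 2 × 4.14 = 8.280 m
Required I = P_cr·L_e²/(π²E) = 2.325×10^5 × 8.280² / (π² × 6.83×10^10) = 2.365×10^-5 m⁴
I_req = 2.365×10^7 mm⁴
Solid square: I = a⁴/12  ⇒  a = (12I)^(1/4) = (12×2.365×10^7)^(1/4) = 130 mm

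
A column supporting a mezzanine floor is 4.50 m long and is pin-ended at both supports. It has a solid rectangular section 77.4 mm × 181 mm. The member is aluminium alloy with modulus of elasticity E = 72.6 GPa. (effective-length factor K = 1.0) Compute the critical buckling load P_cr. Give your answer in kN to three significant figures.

Buckling occurs about the weak axis: I_min = h·b³/12 with b = 77.4 mm (the shorter side).
I_min = 181×77.4³/12 = 6.994×10^6 mm⁴
I = 6.994×10^6 mm⁴ = 6.994×10^-6 m⁴
Effective length L_e = K·L = 1 × 4.50 = 4.500 m
P_cr = π²EI / L_e² = π² × 72.6×10⁹ × 6.994×10^-6 / 4.500² = 2.475×10^5 N

P_cr ≈ 247 kN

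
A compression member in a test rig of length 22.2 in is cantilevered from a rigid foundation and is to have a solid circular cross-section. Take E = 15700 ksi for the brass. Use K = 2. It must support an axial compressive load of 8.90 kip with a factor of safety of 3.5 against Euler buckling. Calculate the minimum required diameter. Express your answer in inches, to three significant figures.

d ≈ 1.69 in

Required P_cr = n·P = 3.5 × 8.90 = 31.15 kip
L_e = K·L = 2 × 22.2 = 44.40 in
Required I = P_cr·L_e²/(π²E) = 3.115×10^4 × 44.40² / (π² × 1.57×10^7) = 0.3963 in⁴
Solid circle: I = πd⁴/64  ⇒  d = (64I/π)^(1/4) = (64×0.3963/π)^(1/4) = 1.69 in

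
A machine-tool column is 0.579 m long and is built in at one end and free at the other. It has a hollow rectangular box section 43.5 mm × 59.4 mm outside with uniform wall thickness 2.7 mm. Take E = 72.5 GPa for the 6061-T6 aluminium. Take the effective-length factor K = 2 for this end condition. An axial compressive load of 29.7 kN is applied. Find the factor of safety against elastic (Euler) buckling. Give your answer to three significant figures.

Inner dimensions: h_i = 59.4 − 2×2.7 = 54.00 mm, b_i = 43.5 − 2×2.7 = 38.10 mm
Weak-axis I_min = (h_o·b_o³ − h_i·b_i³)/12 with b_o = 43.5, b_i = 38.10 mm (shorter outer/inner sides).
I_min = (59.4×43.5³ − 54.00×38.10³)/12 = 1.586×10^5 mm⁴
I = 1.586×10^5 mm⁴ = 1.586×10^-7 m⁴
Effective length L_e = K·L = 2 × 0.579 = 1.158 m
P_cr = π²EI / L_e² = π² × 72.5×10⁹ × 1.586×10^-7 / 1.158² = 8.461×10^4 N
Factor of safety n = P_cr / P = 84.614 / 29.7 = 2.85

n ≈ 2.85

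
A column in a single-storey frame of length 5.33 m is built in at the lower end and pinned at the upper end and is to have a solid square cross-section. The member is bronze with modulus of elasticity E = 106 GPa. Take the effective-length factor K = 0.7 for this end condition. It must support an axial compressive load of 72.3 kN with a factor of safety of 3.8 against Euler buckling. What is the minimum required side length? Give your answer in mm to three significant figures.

a ≈ 81.4 mm

Required P_cr = n·P = 3.8 × 72.3 = 274.7 kN
L_e = K·L = 0.7 × 5.33 = 3.731 m
Required I = P_cr·L_e²/(π²E) = 2.747×10^5 × 3.731² / (π² × 1.06×10^11) = 3.656×10^-6 m⁴
I_req = 3.656×10^6 mm⁴
Solid square: I = a⁴/12  ⇒  a = (12I)^(1/4) = (12×3.656×10^6)^(1/4) = 81.4 mm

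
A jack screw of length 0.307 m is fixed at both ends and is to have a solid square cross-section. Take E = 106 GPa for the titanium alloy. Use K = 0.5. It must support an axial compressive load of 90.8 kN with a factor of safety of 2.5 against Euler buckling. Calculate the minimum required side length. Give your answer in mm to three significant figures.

Required P_cr = n·P = 2.5 × 90.8 = 227.0 kN
L_e = K·L = 0.5 × 0.307 = 0.1535 m
Required I = P_cr·L_e²/(π²E) = 2.270×10^5 × 0.1535² / (π² × 1.06×10^11) = 5.113×10^-9 m⁴
I_req = 5.113×10^3 mm⁴
Solid square: I = a⁴/12  ⇒  a = (12I)^(1/4) = (12×5.113×10^3)^(1/4) = 15.7 mm

a ≈ 15.7 mm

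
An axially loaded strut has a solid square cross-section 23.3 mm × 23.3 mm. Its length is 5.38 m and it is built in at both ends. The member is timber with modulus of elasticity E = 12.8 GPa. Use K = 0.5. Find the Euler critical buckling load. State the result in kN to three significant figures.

I = a⁴/12 = 23.3⁴/12 = 2.456×10^4 mm⁴
I = 2.456×10^4 mm⁴ = 2.456×10^-8 m⁴
Effective length L_e = K·L = 0.5 × 5.38 = 2.690 m
P_cr = π²EI / L_e² = π² × 12.8×10⁹ × 2.456×10^-8 / 2.690² = 428.8 N

P_cr ≈ 0.429 kN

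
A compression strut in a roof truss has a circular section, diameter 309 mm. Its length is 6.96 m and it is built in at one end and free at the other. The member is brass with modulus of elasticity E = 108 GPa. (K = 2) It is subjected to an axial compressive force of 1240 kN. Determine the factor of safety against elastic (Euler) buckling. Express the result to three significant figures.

I = πd⁴/64 = π×309⁴/64 = 4.475×10^8 mm⁴
I = 4.475×10^8 mm⁴ = 4.475×10^-4 m⁴
Effective length L_e = K·L = 2 × 6.96 = 13.92 m
P_cr = π²EI / L_e² = π² × 108×10⁹ × 4.475×10^-4 / 13.92² = 2.462×10^6 N
Factor of safety n = P_cr / P = 2461.8 / 1240 = 1.99

n ≈ 1.99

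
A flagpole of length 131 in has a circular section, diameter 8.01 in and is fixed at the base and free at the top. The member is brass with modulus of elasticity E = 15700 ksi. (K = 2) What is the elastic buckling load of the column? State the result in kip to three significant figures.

I = πd⁴/64 = π×8.01⁴/64 = 202.1 in⁴
Effective length L_e = K·L = 2 × 131 = 262.0 in
P_cr = π²EI / L_e² = π² × 15700×10³ × 202.1 / 262.0² = 4.561×10^5 lb

P_cr ≈ 456 kip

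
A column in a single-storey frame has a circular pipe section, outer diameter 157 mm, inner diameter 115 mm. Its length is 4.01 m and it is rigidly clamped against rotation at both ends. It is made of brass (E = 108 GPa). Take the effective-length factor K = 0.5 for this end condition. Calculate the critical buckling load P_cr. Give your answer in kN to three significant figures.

d_o = 157 mm, d_i = 115 mm
I = π(d_o⁴ − d_i⁴)/64 = π(157⁴ − 115.0⁴)/64 = 2.124×10^7 mm⁴
I = 2.124×10^7 mm⁴ = 2.124×10^-5 m⁴
Effective length L_e = K·L = 0.5 × 4.01 = 2.005 m
P_cr = π²EI / L_e² = π² × 108×10⁹ × 2.124×10^-5 / 2.005² = 5.631×10^6 N

P_cr ≈ 5630 kN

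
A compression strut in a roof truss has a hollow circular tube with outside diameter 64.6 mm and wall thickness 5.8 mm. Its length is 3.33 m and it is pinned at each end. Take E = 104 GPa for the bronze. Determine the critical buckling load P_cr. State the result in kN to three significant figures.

P_cr ≈ 43.3 kN

Inner diameter d_i = 64.6 − 2×5.8 = 53.00 mm
I = π(d_o⁴ − d_i⁴)/64 = π(64.6⁴ − 53.00⁴)/64 = 4.675×10^5 mm⁴
I = 4.675×10^5 mm⁴ = 4.675×10^-7 m⁴
Effective length L_e = K·L = 1 × 3.33 = 3.330 m
P_cr = π²EI / L_e² = π² × 104×10⁹ × 4.675×10^-7 / 3.330² = 4.328×10^4 N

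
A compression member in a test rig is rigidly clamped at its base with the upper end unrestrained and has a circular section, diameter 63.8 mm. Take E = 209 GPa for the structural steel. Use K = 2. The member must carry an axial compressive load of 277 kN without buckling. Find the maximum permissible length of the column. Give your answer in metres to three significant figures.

I = πd⁴/64 = π×63.8⁴/64 = 8.133×10^5 mm⁴
I = 8.133×10^-7 m⁴
At the buckling limit P_cr = P = 2.770×10^5 N
From P_cr = π²EI/(K·L)²:  L = (1/K)·√(π²EI/P_cr) = (1/2)·√(π²×2.09×10^11×8.133×10^-7/2.770×10^5)
L = 1.23 m

L_max ≈ 1.23 m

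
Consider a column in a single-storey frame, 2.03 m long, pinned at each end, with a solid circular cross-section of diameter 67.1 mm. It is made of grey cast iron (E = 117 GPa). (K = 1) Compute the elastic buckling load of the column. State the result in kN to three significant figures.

I = πd⁴/64 = π×67.1⁴/64 = 9.951×10^5 mm⁴
I = 9.951×10^5 mm⁴ = 9.951×10^-7 m⁴
Effective length L_e = K·L = 1 × 2.03 = 2.030 m
P_cr = π²EI / L_e² = π² × 117×10⁹ × 9.951×10^-7 / 2.030² = 2.788×10^5 N

P_cr ≈ 279 kN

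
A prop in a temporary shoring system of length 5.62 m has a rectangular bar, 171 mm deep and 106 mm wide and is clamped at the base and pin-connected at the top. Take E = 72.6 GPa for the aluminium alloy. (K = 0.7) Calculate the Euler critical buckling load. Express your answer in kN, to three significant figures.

P_cr ≈ 786 kN

Buckling occurs about the weak axis: I_min = h·b³/12 with b = 106 mm (the shorter side).
I_min = 171×106³/12 = 1.697×10^7 mm⁴
I = 1.697×10^7 mm⁴ = 1.697×10^-5 m⁴
Effective length L_e = K·L = 0.7 × 5.62 = 3.934 m
P_cr = π²EI / L_e² = π² × 72.6×10⁹ × 1.697×10^-5 / 3.934² = 7.858×10^5 N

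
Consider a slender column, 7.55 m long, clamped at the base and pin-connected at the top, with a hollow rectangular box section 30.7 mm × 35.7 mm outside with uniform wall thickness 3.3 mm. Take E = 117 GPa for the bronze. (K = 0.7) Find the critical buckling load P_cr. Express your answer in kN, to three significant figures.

P_cr ≈ 2.16 kN

Inner dimensions: h_i = 35.7 − 2×3.3 = 29.10 mm, b_i = 30.7 − 2×3.3 = 24.10 mm
Weak-axis I_min = (h_o·b_o³ − h_i·b_i³)/12 with b_o = 30.7, b_i = 24.10 mm (shorter outer/inner sides).
I_min = (35.7×30.7³ − 29.10×24.10³)/12 = 5.214×10^4 mm⁴
I = 5.214×10^4 mm⁴ = 5.214×10^-8 m⁴
Effective length L_e = K·L = 0.7 × 7.55 = 5.285 m
P_cr = π²EI / L_e² = π² × 117×10⁹ × 5.214×10^-8 / 5.285² = 2.155×10^3 N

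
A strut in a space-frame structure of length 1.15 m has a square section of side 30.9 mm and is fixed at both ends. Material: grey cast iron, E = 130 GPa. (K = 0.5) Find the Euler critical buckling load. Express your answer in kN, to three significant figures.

I = a⁴/12 = 30.9⁴/12 = 7.597×10^4 mm⁴
I = 7.597×10^4 mm⁴ = 7.597×10^-8 m⁴
Effective length L_e = K·L = 0.5 × 1.15 = 0.5750 m
P_cr = π²EI / L_e² = π² × 130×10⁹ × 7.597×10^-8 / 0.5750² = 2.948×10^5 N

P_cr ≈ 295 kN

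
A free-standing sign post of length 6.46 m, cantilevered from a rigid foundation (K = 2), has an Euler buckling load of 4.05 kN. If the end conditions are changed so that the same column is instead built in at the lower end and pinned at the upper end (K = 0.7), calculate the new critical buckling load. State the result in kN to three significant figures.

P_cr ≈ 33.1 kN

P_cr ∝ 1/K², so P_cr,new = P_cr,old × (K_old/K_new)² = 4.05 × (2/0.7)²
= 4.05 × 8.163 = 33.1 kN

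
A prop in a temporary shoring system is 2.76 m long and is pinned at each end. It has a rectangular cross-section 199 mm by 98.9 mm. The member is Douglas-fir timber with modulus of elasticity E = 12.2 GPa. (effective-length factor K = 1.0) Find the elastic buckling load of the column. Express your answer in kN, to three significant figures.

P_cr ≈ 254 kN

Buckling occurs about the weak axis: I_min = h·b³/12 with b = 98.9 mm (the shorter side).
I_min = 199×98.9³/12 = 1.604×10^7 mm⁴
I = 1.604×10^7 mm⁴ = 1.604×10^-5 m⁴
Effective length L_e = K·L = 1 × 2.76 = 2.760 m
P_cr = π²EI / L_e² = π² × 12.2×10⁹ × 1.604×10^-5 / 2.760² = 2.536×10^5 N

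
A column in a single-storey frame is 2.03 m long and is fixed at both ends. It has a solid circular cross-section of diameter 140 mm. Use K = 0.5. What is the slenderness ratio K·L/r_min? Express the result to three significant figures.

λ ≈ 29.0

I = πd⁴/64 = π×140⁴/64 = 1.886×10^7 mm⁴
A = 1.539×10^4 mm²;  r_min = √(I/A) = √(1.886×10^7/1.539×10^4) = 35.00 mm
L_e = K·L = 0.5 × 2.03 m = 1.015 m = 1015.0 mm
λ = L_e / r_min = 1015.0 / 35.00 = 29.0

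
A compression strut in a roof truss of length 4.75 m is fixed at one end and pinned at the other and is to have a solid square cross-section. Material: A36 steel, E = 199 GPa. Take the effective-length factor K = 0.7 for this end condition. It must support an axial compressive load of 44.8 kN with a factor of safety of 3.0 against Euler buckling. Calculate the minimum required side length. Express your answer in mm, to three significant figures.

Required P_cr = n·P = 3.0 × 44.8 = 134.4 kN
L_e = K·L = 0.7 × 4.75 = 3.325 m
Required I = P_cr·L_e²/(π²E) = 1.344×10^5 × 3.325² / (π² × 1.99×10^11) = 7.565×10^-7 m⁴
I_req = 7.565×10^5 mm⁴
Solid square: I = a⁴/12  ⇒  a = (12I)^(1/4) = (12×7.565×10^5)^(1/4) = 54.9 mm

a ≈ 54.9 mm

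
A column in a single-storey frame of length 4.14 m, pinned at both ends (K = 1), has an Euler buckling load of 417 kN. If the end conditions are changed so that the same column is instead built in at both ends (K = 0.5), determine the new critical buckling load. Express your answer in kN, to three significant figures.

P_cr ∝ 1/K², so P_cr,new = P_cr,old × (K_old/K_new)² = 417 × (1/0.5)²
= 417 × 4.000 = 1670 kN

P_cr ≈ 1670 kN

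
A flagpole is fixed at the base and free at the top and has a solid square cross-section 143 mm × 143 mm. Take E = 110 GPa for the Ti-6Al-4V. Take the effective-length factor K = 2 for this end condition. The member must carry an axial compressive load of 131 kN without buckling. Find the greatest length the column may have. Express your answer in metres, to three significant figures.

I = a⁴/12 = 143⁴/12 = 3.485×10^7 mm⁴
I = 3.485×10^-5 m⁴
At the buckling limit P_cr = P = 1.310×10^5 N
From P_cr = π²EI/(K·L)²:  L = (1/K)·√(π²EI/P_cr) = (1/2)·√(π²×1.10×10^11×3.485×10^-5/1.310×10^5)
L = 8.50 m

L_max ≈ 8.50 m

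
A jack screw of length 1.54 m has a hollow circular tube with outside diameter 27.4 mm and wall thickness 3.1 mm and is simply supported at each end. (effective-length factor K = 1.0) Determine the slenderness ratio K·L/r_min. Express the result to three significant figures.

Inner diameter d_i = 27.4 − 2×3.1 = 21.20 mm
I = π(d_o⁴ − d_i⁴)/64 = π(27.4⁴ − 21.20⁴)/64 = 1.775×10^4 mm⁴
A = 236.7 mm²;  r_min = √(I/A) = √(1.775×10^4/236.7) = 8.661 mm
L_e = K·L = 1 × 1.54 m = 1.540 m = 1540.0 mm
λ = L_e / r_min = 1540.0 / 8.661 = 178

λ ≈ 178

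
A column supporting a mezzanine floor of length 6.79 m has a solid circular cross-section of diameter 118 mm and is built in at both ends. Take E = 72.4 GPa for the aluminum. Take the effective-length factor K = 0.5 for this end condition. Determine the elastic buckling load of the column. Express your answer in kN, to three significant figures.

P_cr ≈ 590 kN

I = πd⁴/64 = π×118⁴/64 = 9.517×10^6 mm⁴
I = 9.517×10^6 mm⁴ = 9.517×10^-6 m⁴
Effective length L_e = K·L = 0.5 × 6.79 = 3.395 m
P_cr = π²EI / L_e² = π² × 72.4×10⁹ × 9.517×10^-6 / 3.395² = 5.900×10^5 N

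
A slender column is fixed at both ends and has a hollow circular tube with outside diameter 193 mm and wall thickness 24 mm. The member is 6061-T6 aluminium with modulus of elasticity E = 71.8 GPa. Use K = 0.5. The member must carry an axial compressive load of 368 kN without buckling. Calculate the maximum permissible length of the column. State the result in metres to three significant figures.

L_max ≈ 18.9 m

Inner diameter d_i = 193 − 2×24 = 145.0 mm
I = π(d_o⁴ − d_i⁴)/64 = π(193⁴ − 145.0⁴)/64 = 4.641×10^7 mm⁴
I = 4.641×10^-5 m⁴
At the buckling limit P_cr = P = 3.680×10^5 N
From P_cr = π²EI/(K·L)²:  L = (1/K)·√(π²EI/P_cr) = (1/0.5)·√(π²×7.18×10^10×4.641×10^-5/3.680×10^5)
L = 18.9 m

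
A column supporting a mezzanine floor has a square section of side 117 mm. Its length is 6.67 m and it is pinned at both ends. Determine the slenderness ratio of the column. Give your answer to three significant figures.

λ ≈ 197

For a square r = a/√12 = 117/√12 = 33.77 mm
L_e = K·L = 1 × 6.67 m = 6.670 m = 6670.0 mm
λ = L_e / r_min = 6670.0 / 33.77 = 197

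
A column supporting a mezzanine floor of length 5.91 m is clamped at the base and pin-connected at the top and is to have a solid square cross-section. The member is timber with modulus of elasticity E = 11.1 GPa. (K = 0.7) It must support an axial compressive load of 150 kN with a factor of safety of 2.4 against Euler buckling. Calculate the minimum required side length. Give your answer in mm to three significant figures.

Required P_cr = n·P = 2.4 × 150 = 360.0 kN
L_e = K·L = 0.7 × 5.91 = 4.137 m
Required I = P_cr·L_e²/(π²E) = 3.600×10^5 × 4.137² / (π² × 1.11×10^10) = 5.624×10^-5 m⁴
I_req = 5.624×10^7 mm⁴
Solid square: I = a⁴/12  ⇒  a = (12I)^(1/4) = (12×5.624×10^7)^(1/4) = 161 mm

a ≈ 161 mm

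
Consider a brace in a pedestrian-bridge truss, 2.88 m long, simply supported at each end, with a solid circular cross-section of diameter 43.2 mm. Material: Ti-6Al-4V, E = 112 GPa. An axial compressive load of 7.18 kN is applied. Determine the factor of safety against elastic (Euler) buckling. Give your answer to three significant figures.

n ≈ 3.17

I = πd⁴/64 = π×43.2⁴/64 = 1.710×10^5 mm⁴
I = 1.710×10^5 mm⁴ = 1.710×10^-7 m⁴
Effective length L_e = K·L = 1 × 2.88 = 2.880 m
P_cr = π²EI / L_e² = π² × 112×10⁹ × 1.710×10^-7 / 2.880² = 2.278×10^4 N
Factor of safety n = P_cr / P = 22.784 / 7.18 = 3.17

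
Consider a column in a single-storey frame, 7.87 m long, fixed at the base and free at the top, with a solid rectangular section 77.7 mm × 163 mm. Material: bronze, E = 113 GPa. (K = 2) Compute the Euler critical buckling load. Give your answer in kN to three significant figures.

Buckling occurs about the weak axis: I_min = h·b³/12 with b = 77.7 mm (the shorter side).
I_min = 163×77.7³/12 = 6.372×10^6 mm⁴
I = 6.372×10^6 mm⁴ = 6.372×10^-6 m⁴
Effective length L_e = K·L = 2 × 7.87 = 15.74 m
P_cr = π²EI / L_e² = π² × 113×10⁹ × 6.372×10^-6 / 15.74² = 2.868×10^4 N

P_cr ≈ 28.7 kN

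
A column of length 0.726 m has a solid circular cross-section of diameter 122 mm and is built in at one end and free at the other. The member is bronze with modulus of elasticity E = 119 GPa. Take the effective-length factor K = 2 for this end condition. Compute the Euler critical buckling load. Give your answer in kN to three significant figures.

I = πd⁴/64 = π×122⁴/64 = 1.087×10^7 mm⁴
I = 1.087×10^7 mm⁴ = 1.087×10^-5 m⁴
Effective length L_e = K·L = 2 × 0.726 = 1.452 m
P_cr = π²EI / L_e² = π² × 119×10⁹ × 1.087×10^-5 / 1.452² = 6.058×10^6 N

P_cr ≈ 6060 kN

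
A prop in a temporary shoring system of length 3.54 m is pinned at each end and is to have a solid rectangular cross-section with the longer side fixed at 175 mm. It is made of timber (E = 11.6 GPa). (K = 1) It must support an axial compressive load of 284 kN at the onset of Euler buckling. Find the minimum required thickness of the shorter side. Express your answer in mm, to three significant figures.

b ≈ 129 mm

L_e = K·L = 1 × 3.54 = 3.540 m
Required I = P_cr·L_e²/(π²E) = 2.840×10^5 × 3.540² / (π² × 1.16×10^10) = 3.109×10^-5 m⁴
I_req = 3.109×10^7 mm⁴
Rectangle, weak axis: I_min = h·b³/12 with h = 175 mm fixed  ⇒  b = (12I/h)^(1/3) = 129 mm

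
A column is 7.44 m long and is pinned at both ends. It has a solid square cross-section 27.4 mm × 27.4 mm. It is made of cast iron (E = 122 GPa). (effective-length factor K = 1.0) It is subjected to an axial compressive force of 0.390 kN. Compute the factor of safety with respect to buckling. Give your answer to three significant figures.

n ≈ 2.62

I = a⁴/12 = 27.4⁴/12 = 4.697×10^4 mm⁴
I = 4.697×10^4 mm⁴ = 4.697×10^-8 m⁴
Effective length L_e = K·L = 1 × 7.44 = 7.440 m
P_cr = π²EI / L_e² = π² × 122×10⁹ × 4.697×10^-8 / 7.440² = 1.022×10^3 N
Factor of safety n = P_cr / P = 1.0217 / 0.390 = 2.62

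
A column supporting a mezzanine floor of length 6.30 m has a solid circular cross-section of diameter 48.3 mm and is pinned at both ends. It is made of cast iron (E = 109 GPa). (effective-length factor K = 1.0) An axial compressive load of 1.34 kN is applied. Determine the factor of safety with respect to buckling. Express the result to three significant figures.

n ≈ 5.40

I = πd⁴/64 = π×48.3⁴/64 = 2.672×10^5 mm⁴
I = 2.672×10^5 mm⁴ = 2.672×10^-7 m⁴
Effective length L_e = K·L = 1 × 6.30 = 6.300 m
P_cr = π²EI / L_e² = π² × 109×10⁹ × 2.672×10^-7 / 6.300² = 7.241×10^3 N
Factor of safety n = P_cr / P = 7.2411 / 1.34 = 5.40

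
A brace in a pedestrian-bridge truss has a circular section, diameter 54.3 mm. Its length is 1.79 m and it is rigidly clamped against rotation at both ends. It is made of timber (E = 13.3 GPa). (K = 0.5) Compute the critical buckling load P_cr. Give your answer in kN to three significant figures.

P_cr ≈ 69.9 kN

I = πd⁴/64 = π×54.3⁴/64 = 4.267×10^5 mm⁴
I = 4.267×10^5 mm⁴ = 4.267×10^-7 m⁴
Effective length L_e = K·L = 0.5 × 1.79 = 0.8950 m
P_cr = π²EI / L_e² = π² × 13.3×10⁹ × 4.267×10^-7 / 0.8950² = 6.993×10^4 N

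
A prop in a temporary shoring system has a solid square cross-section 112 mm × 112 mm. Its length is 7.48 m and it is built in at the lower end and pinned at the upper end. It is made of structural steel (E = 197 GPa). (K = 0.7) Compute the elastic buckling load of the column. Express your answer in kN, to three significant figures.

I = a⁴/12 = 112⁴/12 = 1.311×10^7 mm⁴
I = 1.311×10^7 mm⁴ = 1.311×10^-5 m⁴
Effective length L_e = K·L = 0.7 × 7.48 = 5.236 m
P_cr = π²EI / L_e² = π² × 197×10⁹ × 1.311×10^-5 / 5.236² = 9.299×10^5 N

P_cr ≈ 930 kN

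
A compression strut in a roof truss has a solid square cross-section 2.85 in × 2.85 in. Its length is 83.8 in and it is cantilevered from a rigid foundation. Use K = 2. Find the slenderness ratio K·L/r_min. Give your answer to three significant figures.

I = a⁴/12 = 2.85⁴/12 = 5.498 in⁴
A = 8.123 in²;  r_min = √(I/A) = √(5.498/8.123) = 0.8227 in
L_e = K·L = 2 × 83.8 = 167.6 in
λ = L_e / r_min = 167.60 / 0.8227 = 204

λ ≈ 204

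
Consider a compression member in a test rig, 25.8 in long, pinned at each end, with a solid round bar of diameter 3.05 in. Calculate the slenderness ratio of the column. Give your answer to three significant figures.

For a solid circle r = d/4 = 3.05/4 = 0.7625 in
L_e = K·L = 1 × 25.8 = 25.80 in
λ = L_e / r_min = 25.800 / 0.7625 = 33.8

λ ≈ 33.8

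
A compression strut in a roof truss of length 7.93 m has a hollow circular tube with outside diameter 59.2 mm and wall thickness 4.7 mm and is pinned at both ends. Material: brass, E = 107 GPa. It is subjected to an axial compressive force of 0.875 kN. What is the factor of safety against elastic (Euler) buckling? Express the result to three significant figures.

Inner diameter d_i = 59.2 − 2×4.7 = 49.80 mm
I = π(d_o⁴ − d_i⁴)/64 = π(59.2⁴ − 49.80⁴)/64 = 3.010×10^5 mm⁴
I = 3.010×10^5 mm⁴ = 3.010×10^-7 m⁴
Effective length L_e = K·L = 1 × 7.93 = 7.930 m
P_cr = π²EI / L_e² = π² × 107×10⁹ × 3.010×10^-7 / 7.930² = 5.055×10^3 N
Factor of safety n = P_cr / P = 5.0548 / 0.875 = 5.78

n ≈ 5.78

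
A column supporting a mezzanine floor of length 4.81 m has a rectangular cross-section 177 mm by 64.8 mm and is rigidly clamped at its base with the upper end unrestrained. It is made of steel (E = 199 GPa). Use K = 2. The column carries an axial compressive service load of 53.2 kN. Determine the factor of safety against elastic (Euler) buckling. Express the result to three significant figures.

n ≈ 1.60

Buckling occurs about the weak axis: I_min = h·b³/12 with b = 64.8 mm (the shorter side).
I_min = 177×64.8³/12 = 4.013×10^6 mm⁴
I = 4.013×10^6 mm⁴ = 4.013×10^-6 m⁴
Effective length L_e = K·L = 2 × 4.81 = 9.620 m
P_cr = π²EI / L_e² = π² × 199×10⁹ × 4.013×10^-6 / 9.620² = 8.518×10^4 N
Factor of safety n = P_cr / P = 85.176 / 53.2 = 1.60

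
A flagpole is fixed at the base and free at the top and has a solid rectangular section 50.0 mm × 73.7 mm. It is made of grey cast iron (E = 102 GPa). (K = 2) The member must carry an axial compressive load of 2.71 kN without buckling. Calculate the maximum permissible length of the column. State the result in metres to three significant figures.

Buckling occurs about the weak axis: I_min = h·b³/12 with b = 50.0 mm (the shorter side).
I_min = 73.7×50.0³/12 = 7.677×10^5 mm⁴
I = 7.677×10^-7 m⁴
At the buckling limit P_cr = P = 2.710×10^3 N
From P_cr = π²EI/(K·L)²:  L = (1/K)·√(π²EI/P_cr) = (1/2)·√(π²×1.02×10^11×7.677×10^-7/2.710×10^3)
L = 8.44 m

L_max ≈ 8.44 m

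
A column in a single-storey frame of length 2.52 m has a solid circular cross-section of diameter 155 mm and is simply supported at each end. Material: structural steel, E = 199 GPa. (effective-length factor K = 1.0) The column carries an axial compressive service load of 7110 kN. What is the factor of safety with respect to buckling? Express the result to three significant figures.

n ≈ 1.23

I = πd⁴/64 = π×155⁴/64 = 2.833×10^7 mm⁴
I = 2.833×10^7 mm⁴ = 2.833×10^-5 m⁴
Effective length L_e = K·L = 1 × 2.52 = 2.520 m
P_cr = π²EI / L_e² = π² × 199×10⁹ × 2.833×10^-5 / 2.520² = 8.763×10^6 N
Factor of safety n = P_cr / P = 8762.9 / 7110 = 1.23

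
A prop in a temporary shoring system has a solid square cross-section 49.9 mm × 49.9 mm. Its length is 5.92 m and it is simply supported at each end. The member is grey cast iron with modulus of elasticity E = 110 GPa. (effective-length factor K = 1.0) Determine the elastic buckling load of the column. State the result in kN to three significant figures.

P_cr ≈ 16.0 kN

I = a⁴/12 = 49.9⁴/12 = 5.167×10^5 mm⁴
I = 5.167×10^5 mm⁴ = 5.167×10^-7 m⁴
Effective length L_e = K·L = 1 × 5.92 = 5.920 m
P_cr = π²EI / L_e² = π² × 110×10⁹ × 5.167×10^-7 / 5.920² = 1.601×10^4 N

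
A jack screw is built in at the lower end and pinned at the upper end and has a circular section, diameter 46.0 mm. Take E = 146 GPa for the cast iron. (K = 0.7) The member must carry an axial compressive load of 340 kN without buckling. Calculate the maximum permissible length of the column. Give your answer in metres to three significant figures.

I = πd⁴/64 = π×46.0⁴/64 = 2.198×10^5 mm⁴
I = 2.198×10^-7 m⁴
At the buckling limit P_cr = P = 3.400×10^5 N
From P_cr = π²EI/(K·L)²:  L = (1/K)·√(π²EI/P_cr) = (1/0.7)·√(π²×1.46×10^11×2.198×10^-7/3.400×10^5)
L = 1.38 m

L_max ≈ 1.38 m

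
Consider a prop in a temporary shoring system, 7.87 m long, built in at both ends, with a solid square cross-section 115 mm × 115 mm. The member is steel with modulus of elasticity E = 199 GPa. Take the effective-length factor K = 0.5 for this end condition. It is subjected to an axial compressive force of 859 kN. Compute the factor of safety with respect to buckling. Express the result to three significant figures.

I = a⁴/12 = 115⁴/12 = 1.458×10^7 mm⁴
I = 1.458×10^7 mm⁴ = 1.458×10^-5 m⁴
Effective length L_e = K·L = 0.5 × 7.87 = 3.935 m
P_cr = π²EI / L_e² = π² × 199×10⁹ × 1.458×10^-5 / 3.935² = 1.849×10^6 N
Factor of safety n = P_cr / P = 1848.7 / 859 = 2.15

n ≈ 2.15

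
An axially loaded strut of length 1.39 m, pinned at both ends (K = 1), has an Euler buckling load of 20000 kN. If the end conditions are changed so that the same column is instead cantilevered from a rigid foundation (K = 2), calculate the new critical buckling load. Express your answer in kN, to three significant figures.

P_cr ∝ 1/K², so P_cr,new = P_cr,old × (K_old/K_new)² = 20000 × (1/2)²
= 20000 × 0.2500 = 5000 kN

P_cr ≈ 5000 kN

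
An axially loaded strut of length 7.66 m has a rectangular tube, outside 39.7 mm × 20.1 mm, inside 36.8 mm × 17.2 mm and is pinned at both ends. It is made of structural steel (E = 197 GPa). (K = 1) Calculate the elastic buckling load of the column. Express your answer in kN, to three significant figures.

P_cr ≈ 0.373 kN

Weak-axis I_min = (h_o·b_o³ − h_i·b_i³)/12 with b_o = 20.1, b_i = 17.20 mm (shorter outer/inner sides).
I_min = (39.7×20.1³ − 36.80×17.20³)/12 = 1.126×10^4 mm⁴
I = 1.126×10^4 mm⁴ = 1.126×10^-8 m⁴
Effective length L_e = K·L = 1 × 7.66 = 7.660 m
P_cr = π²EI / L_e² = π² × 197×10⁹ × 1.126×10^-8 / 7.660² = 373.2 N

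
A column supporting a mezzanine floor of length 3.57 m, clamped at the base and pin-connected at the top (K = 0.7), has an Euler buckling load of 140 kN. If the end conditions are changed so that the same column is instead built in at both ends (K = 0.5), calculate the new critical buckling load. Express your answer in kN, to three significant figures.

P_cr ∝ 1/K², so P_cr,new = P_cr,old × (K_old/K_new)² = 140 × (0.7/0.5)²
= 140 × 1.960 = 274 kN

P_cr ≈ 274 kN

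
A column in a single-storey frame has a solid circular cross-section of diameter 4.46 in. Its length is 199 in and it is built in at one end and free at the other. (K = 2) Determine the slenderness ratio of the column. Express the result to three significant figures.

λ ≈ 357

I = πd⁴/64 = π×4.46⁴/64 = 19.42 in⁴
A = 15.62 in²;  r_min = √(I/A) = √(19.42/15.62) = 1.115 in
L_e = K·L = 2 × 199 = 398.0 in
λ = L_e / r_min = 398.00 / 1.115 = 357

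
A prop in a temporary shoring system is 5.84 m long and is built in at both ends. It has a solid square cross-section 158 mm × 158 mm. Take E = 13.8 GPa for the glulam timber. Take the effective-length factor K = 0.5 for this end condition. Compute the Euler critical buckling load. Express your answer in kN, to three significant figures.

I = a⁴/12 = 158⁴/12 = 5.193×10^7 mm⁴
I = 5.193×10^7 mm⁴ = 5.193×10^-5 m⁴
Effective length L_e = K·L = 0.5 × 5.84 = 2.920 m
P_cr = π²EI / L_e² = π² × 13.8×10⁹ × 5.193×10^-5 / 2.920² = 8.296×10^5 N

P_cr ≈ 830 kN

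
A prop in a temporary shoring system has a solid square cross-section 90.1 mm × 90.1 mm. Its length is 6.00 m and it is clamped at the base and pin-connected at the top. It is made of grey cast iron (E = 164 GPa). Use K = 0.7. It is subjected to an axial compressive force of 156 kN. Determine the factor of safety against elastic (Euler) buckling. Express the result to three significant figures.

n ≈ 3.23

I = a⁴/12 = 90.1⁴/12 = 5.492×10^6 mm⁴
I = 5.492×10^6 mm⁴ = 5.492×10^-6 m⁴
Effective length L_e = K·L = 0.7 × 6.00 = 4.200 m
P_cr = π²EI / L_e² = π² × 164×10⁹ × 5.492×10^-6 / 4.200² = 5.039×10^5 N
Factor of safety n = P_cr / P = 503.92 / 156 = 3.23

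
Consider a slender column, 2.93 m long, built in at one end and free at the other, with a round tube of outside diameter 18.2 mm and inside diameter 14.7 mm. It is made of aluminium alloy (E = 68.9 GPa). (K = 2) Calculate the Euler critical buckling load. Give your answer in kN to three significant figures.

P_cr ≈ 0.0613 kN

d_o = 18.2 mm, d_i = 14.7 mm
I = π(d_o⁴ − d_i⁴)/64 = π(18.2⁴ − 14.70⁴)/64 = 3.094×10^3 mm⁴
I = 3.094×10^3 mm⁴ = 3.094×10^-9 m⁴
Effective length L_e = K·L = 2 × 2.93 = 5.860 m
P_cr = π²EI / L_e² = π² × 68.9×10⁹ × 3.094×10^-9 / 5.860² = 61.26 N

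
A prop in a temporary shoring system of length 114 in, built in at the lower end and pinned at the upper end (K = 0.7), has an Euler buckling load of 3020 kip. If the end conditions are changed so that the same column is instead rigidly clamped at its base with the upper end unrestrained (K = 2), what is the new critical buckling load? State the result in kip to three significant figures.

P_cr ∝ 1/K², so P_cr,new = P_cr,old × (K_old/K_new)² = 3020 × (0.7/2)²
= 3020 × 0.1225 = 370 kip

P_cr ≈ 370 kip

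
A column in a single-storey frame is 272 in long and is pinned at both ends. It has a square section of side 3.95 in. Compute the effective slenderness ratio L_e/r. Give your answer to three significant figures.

For a square r = a/√12 = 3.95/√12 = 1.140 in
L_e = K·L = 1 × 272 = 272.0 in
λ = L_e / r_min = 272.00 / 1.140 = 239

λ ≈ 239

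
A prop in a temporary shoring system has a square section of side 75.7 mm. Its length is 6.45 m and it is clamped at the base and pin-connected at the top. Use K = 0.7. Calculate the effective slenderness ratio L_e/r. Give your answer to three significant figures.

λ ≈ 207

I = a⁴/12 = 75.7⁴/12 = 2.737×10^6 mm⁴
A = 5.730×10^3 mm²;  r_min = √(I/A) = √(2.737×10^6/5.730×10^3) = 21.85 mm
L_e = K·L = 0.7 × 6.45 m = 4.515 m = 4515.0 mm
λ = L_e / r_min = 4515.0 / 21.85 = 207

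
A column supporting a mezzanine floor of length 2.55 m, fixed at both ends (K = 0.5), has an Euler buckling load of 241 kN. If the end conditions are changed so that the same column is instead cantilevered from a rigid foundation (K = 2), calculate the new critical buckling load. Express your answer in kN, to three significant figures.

P_cr ∝ 1/K², so P_cr,new = P_cr,old × (K_old/K_new)² = 241 × (0.5/2)²
= 241 × 0.06250 = 15.1 kN

P_cr ≈ 15.1 kN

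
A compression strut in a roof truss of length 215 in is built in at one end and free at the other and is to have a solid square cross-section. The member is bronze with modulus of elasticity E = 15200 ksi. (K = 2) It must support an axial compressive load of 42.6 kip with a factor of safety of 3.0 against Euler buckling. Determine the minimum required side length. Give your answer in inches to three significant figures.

a ≈ 6.59 in

Required P_cr = n·P = 3.0 × 42.6 = 127.8 kip
L_e = K·L = 2 × 215 = 430.0 in
Required I = P_cr·L_e²/(π²E) = 1.278×10^5 × 430.0² / (π² × 1.52×10^7) = 157.5 in⁴
Solid square: I = a⁴/12  ⇒  a = (12I)^(1/4) = (12×157.5)^(1/4) = 6.59 in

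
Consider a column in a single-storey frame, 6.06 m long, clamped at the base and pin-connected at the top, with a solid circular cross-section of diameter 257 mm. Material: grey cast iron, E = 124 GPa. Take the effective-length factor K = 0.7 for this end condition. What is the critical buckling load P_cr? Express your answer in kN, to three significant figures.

P_cr ≈ 14600 kN

I = πd⁴/64 = π×257⁴/64 = 2.141×10^8 mm⁴
I = 2.141×10^8 mm⁴ = 2.141×10^-4 m⁴
Effective length L_e = K·L = 0.7 × 6.06 = 4.242 m
P_cr = π²EI / L_e² = π² × 124×10⁹ × 2.141×10^-4 / 4.242² = 1.456×10^7 N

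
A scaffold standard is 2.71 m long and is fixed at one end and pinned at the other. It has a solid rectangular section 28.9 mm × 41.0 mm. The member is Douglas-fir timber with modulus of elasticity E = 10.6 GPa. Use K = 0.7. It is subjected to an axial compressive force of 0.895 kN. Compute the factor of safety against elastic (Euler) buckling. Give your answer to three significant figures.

Buckling occurs about the weak axis: I_min = h·b³/12 with b = 28.9 mm (the shorter side).
I_min = 41.0×28.9³/12 = 8.247×10^4 mm⁴
I = 8.247×10^4 mm⁴ = 8.247×10^-8 m⁴
Effective length L_e = K·L = 0.7 × 2.71 = 1.897 m
P_cr = π²EI / L_e² = π² × 10.6×10⁹ × 8.247×10^-8 / 1.897² = 2.398×10^3 N
Factor of safety n = P_cr / P = 2.3975 / 0.895 = 2.68

n ≈ 2.68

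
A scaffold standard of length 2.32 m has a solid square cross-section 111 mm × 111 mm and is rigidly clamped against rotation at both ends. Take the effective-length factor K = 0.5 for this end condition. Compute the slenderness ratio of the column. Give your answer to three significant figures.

For a square r = a/√12 = 111/√12 = 32.04 mm
L_e = K·L = 0.5 × 2.32 m = 1.160 m = 1160.0 mm
λ = L_e / r_min = 1160.0 / 32.04 = 36.2

λ ≈ 36.2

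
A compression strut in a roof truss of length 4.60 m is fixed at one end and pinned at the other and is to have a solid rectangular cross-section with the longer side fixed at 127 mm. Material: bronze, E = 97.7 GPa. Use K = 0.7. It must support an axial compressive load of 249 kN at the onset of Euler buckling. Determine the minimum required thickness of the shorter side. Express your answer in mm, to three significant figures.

b ≈ 63.2 mm

L_e = K·L = 0.7 × 4.60 = 3.220 m
Required I = P_cr·L_e²/(π²E) = 2.490×10^5 × 3.220² / (π² × 9.77×10^10) = 2.677×10^-6 m⁴
I_req = 2.677×10^6 mm⁴
Rectangle, weak axis: I_min = h·b³/12 with h = 127 mm fixed  ⇒  b = (12I/h)^(1/3) = 63.2 mm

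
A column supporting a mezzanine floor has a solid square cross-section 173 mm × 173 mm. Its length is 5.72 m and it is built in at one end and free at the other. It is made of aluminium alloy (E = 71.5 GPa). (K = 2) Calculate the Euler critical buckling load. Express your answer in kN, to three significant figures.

P_cr ≈ 402 kN

I = a⁴/12 = 173⁴/12 = 7.465×10^7 mm⁴
I = 7.465×10^7 mm⁴ = 7.465×10^-5 m⁴
Effective length L_e = K·L = 2 × 5.72 = 11.44 m
P_cr = π²EI / L_e² = π² × 71.5×10⁹ × 7.465×10^-5 / 11.44² = 4.025×10^5 N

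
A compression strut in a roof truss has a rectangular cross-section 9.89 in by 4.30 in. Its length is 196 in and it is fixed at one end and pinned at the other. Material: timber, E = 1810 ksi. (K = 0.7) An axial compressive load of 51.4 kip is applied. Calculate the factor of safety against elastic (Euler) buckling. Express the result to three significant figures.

Buckling occurs about the weak axis: I_min = h·b³/12 with b = 4.30 in (the shorter side).
I_min = 9.89×4.30³/12 = 65.53 in⁴
Effective length L_e = K·L = 0.7 × 196 = 137.2 in
P_cr = π²EI / L_e² = π² × 1810×10³ × 65.53 / 137.2² = 6.219×10^4 lb
Factor of safety n = P_cr / P = 62.186 / 51.4 = 1.21

n ≈ 1.21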